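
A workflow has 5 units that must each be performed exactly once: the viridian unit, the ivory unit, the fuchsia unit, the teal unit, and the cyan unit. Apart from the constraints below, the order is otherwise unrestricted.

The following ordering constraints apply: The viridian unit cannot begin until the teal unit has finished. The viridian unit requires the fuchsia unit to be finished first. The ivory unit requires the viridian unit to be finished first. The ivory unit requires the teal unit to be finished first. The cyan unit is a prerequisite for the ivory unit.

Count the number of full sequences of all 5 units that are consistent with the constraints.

The units with no prerequisites are the fuchsia unit, the teal unit, the cyan unit; any of them can be placed first.
Enumerating by repeatedly choosing an available unit (one whose prerequisites are all placed) gives 8 distinct complete orderings.

8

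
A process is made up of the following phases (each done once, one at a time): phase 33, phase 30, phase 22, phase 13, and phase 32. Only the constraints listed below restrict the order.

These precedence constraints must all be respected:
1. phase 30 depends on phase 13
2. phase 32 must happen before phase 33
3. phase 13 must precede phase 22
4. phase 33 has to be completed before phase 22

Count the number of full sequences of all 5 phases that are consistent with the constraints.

2 phases have no prerequisites (phase 13, phase 32), so any of them could come first.
Enumerating by repeatedly choosing an available phase (one whose prerequisites are all placed) gives 9 distinct complete orderings.

9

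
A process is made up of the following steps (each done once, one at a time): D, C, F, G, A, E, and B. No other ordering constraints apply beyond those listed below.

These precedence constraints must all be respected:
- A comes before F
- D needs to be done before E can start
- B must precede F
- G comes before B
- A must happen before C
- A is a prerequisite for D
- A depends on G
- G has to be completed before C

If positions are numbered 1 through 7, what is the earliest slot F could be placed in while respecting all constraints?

Working backwards through the constraints from F, its full set of required predecessors is G, A, B — 3 of them.
With 3 mandatory predecessors, the earliest F can sit is position 3+1 = 4, and placing just those 3 first achieves it.

4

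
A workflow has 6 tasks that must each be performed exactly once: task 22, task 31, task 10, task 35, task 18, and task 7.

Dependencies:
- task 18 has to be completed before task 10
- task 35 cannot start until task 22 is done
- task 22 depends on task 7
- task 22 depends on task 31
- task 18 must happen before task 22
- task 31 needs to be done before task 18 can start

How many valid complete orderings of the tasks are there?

The tasks with no prerequisites are task 31, task 7; any of them can be placed first.
Enumerating by repeatedly choosing an available task (one whose prerequisites are all placed) gives 10 distinct complete orderings.

10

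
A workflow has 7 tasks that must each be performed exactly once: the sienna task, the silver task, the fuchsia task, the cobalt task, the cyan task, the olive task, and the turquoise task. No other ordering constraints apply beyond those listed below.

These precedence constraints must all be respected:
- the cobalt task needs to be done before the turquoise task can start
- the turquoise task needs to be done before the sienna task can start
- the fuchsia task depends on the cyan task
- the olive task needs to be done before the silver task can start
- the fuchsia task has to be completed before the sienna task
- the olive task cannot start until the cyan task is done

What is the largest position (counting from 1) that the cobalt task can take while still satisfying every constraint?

The tasks that are forced after the cobalt task, directly or by a chain of constraints, are the sienna task, the turquoise task. That's 2 tasks.
With 2 mandatory successors out of 7 tasks total, the latest slot for the cobalt task is 7−2 = 5, and it's reachable by doing all non-successors before the cobalt task.

5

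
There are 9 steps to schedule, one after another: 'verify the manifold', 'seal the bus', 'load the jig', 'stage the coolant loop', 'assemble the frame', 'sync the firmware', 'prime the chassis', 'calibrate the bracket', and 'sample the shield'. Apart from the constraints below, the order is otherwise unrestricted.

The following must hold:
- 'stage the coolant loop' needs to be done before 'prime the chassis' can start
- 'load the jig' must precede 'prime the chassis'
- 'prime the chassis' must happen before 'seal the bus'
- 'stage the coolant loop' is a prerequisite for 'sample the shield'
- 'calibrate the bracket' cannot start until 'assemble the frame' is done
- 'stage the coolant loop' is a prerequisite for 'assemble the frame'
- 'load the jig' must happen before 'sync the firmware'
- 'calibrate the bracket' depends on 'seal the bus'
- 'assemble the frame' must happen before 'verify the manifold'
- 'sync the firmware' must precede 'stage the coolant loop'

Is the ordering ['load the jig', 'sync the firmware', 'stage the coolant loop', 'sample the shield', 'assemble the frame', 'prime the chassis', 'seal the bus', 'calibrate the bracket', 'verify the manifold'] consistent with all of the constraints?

Yes

Every stated constraint is respected: 'load the jig' sits at position 1, ahead of 'prime the chassis' at position 6, and each of the other listed pairs likewise has the predecessor earlier in the sequence.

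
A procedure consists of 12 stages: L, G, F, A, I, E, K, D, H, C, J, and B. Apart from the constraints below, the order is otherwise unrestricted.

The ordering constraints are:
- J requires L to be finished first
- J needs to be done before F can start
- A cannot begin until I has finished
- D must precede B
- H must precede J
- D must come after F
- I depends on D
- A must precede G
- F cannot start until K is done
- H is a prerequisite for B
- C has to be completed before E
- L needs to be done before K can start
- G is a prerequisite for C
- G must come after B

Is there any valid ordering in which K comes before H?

The constraints leave K and H unordered relative to each other; nothing requires H earlier.
So a valid ordering placing K earlier than H exists.

Yes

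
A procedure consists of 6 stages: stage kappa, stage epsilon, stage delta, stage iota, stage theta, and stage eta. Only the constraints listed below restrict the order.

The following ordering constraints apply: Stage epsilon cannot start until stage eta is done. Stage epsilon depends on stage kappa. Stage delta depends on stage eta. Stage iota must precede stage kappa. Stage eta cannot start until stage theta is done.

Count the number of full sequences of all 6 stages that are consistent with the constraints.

16

2 stages have no prerequisites (stage iota, stage theta), so any of them could come first.
Counting all ways to extend the partial order to a total order gives 16.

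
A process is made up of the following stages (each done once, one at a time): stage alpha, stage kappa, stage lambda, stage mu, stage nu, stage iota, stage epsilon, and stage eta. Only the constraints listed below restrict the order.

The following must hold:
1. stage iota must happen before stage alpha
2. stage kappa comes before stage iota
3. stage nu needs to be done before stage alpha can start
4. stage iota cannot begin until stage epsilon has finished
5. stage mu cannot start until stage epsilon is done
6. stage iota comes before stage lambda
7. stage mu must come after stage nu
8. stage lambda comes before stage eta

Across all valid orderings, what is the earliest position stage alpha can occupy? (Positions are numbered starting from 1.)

Working backwards through the constraints from stage alpha, its full set of required predecessors is stage kappa, stage nu, stage iota, stage epsilon — 4 of them.
So at minimum 4 stages come before stage alpha, putting stage alpha no earlier than position 5. That position is achievable by scheduling exactly those predecessors first.

5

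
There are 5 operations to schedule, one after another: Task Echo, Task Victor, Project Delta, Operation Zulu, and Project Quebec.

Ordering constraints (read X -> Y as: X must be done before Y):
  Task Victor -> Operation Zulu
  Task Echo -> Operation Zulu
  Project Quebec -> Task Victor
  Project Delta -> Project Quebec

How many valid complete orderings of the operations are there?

2 operations have no prerequisites (Task Echo, Project Delta), so any of them could come first.
Counting all ways to extend the partial order to a total order gives 4.

4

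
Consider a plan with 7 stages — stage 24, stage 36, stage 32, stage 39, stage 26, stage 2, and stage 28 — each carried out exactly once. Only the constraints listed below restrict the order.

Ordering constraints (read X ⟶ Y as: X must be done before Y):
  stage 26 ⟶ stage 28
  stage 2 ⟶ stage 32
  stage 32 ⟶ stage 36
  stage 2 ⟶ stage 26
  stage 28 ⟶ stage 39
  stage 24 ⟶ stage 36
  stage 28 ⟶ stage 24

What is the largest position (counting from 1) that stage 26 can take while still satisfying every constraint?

Following every chain forward from stage 26, the stages that must come later are stage 24, stage 36, stage 39, stage 28 — 4 of them.
With 4 mandatory successors out of 7 stages total, the latest slot for stage 26 is 7−4 = 3, and it's reachable by doing all non-successors before stage 26.

3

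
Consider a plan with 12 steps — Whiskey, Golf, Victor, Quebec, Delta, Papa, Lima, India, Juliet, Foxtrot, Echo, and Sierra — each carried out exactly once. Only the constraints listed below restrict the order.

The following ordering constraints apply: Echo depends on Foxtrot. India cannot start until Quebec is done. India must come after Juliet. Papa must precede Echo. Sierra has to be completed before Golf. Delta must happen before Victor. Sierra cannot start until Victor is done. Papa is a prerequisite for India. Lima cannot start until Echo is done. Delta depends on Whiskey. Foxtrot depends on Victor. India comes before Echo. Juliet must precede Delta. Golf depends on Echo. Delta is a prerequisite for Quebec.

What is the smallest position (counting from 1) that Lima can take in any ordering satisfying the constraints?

The steps that are forced before Lima, directly or transitively, are Whiskey, Victor, Quebec, Delta, Papa, India, Juliet, Foxtrot, Echo. That's 9 steps.
With 9 mandatory predecessors, the earliest Lima can sit is position 9+1 = 10, and placing just those 9 first achieves it.

10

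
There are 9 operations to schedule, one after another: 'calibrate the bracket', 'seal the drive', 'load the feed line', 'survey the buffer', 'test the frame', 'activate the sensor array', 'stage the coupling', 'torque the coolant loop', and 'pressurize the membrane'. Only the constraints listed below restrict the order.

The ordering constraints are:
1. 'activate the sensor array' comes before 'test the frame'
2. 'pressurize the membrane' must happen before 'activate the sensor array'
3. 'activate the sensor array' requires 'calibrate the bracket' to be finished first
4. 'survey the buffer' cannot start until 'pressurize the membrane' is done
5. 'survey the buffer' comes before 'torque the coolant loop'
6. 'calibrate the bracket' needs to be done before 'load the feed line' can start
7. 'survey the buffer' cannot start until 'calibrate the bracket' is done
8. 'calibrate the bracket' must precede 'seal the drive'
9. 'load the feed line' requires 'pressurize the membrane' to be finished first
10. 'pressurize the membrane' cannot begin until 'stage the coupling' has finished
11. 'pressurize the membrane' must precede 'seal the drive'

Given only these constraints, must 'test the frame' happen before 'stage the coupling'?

No

In fact the dependencies run the other way: 'stage the coupling' → 'pressurize the membrane' → 'activate the sensor array' → 'test the frame'.
So 'test the frame' never precedes 'stage the coupling'.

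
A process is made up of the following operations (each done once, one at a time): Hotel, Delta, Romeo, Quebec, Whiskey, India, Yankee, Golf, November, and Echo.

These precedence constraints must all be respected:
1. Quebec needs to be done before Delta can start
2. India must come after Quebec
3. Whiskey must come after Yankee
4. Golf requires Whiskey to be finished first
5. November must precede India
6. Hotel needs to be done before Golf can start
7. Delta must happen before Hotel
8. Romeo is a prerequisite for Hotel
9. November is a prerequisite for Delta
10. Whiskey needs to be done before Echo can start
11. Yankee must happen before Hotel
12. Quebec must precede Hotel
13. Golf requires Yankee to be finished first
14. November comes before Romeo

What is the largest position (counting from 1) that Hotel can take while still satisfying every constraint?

9

Following the constraints forward from Hotel, its only required successor is Golf.
So at least 1 operation follows Hotel, putting Hotel no later than position 9. That position is achievable by scheduling everything else first.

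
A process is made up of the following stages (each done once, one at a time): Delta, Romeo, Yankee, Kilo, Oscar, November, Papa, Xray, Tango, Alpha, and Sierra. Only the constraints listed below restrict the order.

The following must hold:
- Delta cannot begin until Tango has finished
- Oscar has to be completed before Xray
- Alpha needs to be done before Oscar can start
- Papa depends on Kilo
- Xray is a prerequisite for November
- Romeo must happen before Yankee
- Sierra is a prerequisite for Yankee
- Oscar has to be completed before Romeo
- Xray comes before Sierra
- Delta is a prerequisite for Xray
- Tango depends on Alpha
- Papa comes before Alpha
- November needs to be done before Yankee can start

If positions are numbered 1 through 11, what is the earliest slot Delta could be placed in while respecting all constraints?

5

Every stage that must precede Delta has to come before it. Tracing all chains that end at Delta, those stages are: Kilo, Papa, Tango, Alpha — 4 in total.
With 4 mandatory predecessors, the earliest Delta can sit is position 4+1 = 5, and placing just those 4 first achieves it.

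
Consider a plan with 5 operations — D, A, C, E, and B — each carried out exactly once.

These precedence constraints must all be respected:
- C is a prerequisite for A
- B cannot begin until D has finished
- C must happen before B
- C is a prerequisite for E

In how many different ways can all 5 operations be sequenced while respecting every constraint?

2 operations have no prerequisites (D, C), so any of them could come first.
Enumerating by repeatedly choosing an available operation (one whose prerequisites are all placed) gives 18 distinct complete orderings.

18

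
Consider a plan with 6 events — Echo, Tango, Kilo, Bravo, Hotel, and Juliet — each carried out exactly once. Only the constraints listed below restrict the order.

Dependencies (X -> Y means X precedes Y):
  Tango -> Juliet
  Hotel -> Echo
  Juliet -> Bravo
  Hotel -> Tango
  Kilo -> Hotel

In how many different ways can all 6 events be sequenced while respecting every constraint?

Kilo is the only event with nothing required before it, so every ordering starts there.
Enumerating by repeatedly choosing an available event (one whose prerequisites are all placed) gives 4 distinct complete orderings.

4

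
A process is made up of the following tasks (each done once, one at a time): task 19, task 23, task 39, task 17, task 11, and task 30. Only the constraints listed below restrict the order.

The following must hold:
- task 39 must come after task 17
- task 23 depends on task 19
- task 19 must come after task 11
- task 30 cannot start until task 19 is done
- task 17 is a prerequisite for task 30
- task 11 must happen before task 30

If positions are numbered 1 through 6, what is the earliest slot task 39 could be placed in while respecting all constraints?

The only task forced before task 39 (directly or transitively) is task 17.
With 1 mandatory predecessor, the earliest task 39 can sit is position 1+1 = 2, and placing just that one first achieves it.

2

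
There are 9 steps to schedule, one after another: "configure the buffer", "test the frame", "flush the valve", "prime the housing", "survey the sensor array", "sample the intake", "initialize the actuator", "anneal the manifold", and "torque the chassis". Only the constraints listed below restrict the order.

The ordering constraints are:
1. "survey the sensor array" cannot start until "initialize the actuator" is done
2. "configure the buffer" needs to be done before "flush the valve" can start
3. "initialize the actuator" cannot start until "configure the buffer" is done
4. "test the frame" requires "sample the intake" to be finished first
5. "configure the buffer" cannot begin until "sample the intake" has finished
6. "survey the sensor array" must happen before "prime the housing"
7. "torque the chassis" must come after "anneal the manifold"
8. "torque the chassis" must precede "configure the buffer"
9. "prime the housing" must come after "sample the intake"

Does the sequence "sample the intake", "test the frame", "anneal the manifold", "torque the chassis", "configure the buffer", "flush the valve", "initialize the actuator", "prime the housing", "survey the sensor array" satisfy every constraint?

Here "survey the sensor array" comes after "prime the housing".
That contradicts the constraint that "survey the sensor array" must precede "prime the housing".

No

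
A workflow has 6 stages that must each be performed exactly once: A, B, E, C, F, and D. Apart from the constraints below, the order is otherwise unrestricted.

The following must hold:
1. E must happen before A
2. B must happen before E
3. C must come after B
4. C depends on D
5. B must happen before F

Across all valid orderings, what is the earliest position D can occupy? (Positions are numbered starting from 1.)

No constraint forces any other stage before D, so it can be placed first.

1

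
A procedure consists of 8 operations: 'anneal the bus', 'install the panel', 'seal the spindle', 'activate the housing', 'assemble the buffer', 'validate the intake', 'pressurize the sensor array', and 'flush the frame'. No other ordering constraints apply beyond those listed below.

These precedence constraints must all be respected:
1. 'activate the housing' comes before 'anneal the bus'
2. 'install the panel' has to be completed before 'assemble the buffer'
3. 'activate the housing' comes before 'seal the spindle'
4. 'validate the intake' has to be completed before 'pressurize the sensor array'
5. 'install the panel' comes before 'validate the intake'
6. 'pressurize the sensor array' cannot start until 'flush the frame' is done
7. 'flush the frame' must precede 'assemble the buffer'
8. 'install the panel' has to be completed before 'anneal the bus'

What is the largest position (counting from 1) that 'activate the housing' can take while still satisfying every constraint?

Following every chain forward from 'activate the housing', the operations that must come later are 'anneal the bus', 'seal the spindle' — 2 of them.
With 2 mandatory successors out of 8 operations total, the latest slot for 'activate the housing' is 8−2 = 6, and it's reachable by doing all non-successors before 'activate the housing'.

6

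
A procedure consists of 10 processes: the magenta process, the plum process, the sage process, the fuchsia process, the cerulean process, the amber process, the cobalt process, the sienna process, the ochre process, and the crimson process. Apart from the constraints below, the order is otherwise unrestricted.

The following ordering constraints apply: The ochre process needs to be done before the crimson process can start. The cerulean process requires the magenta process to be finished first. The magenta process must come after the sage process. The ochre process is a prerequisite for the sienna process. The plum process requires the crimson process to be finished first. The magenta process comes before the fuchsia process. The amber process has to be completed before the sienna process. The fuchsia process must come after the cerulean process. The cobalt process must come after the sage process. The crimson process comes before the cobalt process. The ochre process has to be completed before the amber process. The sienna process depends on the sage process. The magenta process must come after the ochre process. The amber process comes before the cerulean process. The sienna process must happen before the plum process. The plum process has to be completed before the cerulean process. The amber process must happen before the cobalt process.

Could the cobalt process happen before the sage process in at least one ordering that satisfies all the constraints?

No

The constraints give a chain the sage process → the cobalt process, which forces the sage process before the cobalt process.
So no valid ordering can have the cobalt process before the sage process.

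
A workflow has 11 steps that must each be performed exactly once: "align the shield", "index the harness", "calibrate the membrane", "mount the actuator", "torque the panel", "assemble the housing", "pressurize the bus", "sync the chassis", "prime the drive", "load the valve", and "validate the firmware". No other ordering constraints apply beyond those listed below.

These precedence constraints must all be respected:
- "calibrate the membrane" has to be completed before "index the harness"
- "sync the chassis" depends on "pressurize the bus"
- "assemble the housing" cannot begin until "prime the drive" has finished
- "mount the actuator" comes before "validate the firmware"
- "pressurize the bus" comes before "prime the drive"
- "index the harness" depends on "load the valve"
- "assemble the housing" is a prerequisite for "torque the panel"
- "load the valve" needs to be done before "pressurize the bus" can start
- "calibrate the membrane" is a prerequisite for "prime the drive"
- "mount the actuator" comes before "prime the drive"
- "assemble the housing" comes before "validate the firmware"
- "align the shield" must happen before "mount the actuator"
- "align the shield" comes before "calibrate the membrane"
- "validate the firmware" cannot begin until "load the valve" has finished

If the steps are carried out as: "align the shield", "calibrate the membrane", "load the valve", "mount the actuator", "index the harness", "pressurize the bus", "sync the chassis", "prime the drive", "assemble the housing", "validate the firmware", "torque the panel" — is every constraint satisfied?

Checking each listed constraint against this order: for instance, "load the valve" is in position 3 and "validate the firmware" in position 10, so that constraint holds — and the remaining constraints check out the same way.

Yes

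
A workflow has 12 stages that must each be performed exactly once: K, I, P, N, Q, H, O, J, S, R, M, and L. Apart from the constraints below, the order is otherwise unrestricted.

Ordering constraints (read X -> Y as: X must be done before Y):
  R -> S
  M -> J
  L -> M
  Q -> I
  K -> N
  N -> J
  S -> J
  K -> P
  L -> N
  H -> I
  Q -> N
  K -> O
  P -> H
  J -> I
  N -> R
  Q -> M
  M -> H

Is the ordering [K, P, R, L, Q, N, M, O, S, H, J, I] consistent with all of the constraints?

No

Here N comes after R.
Since N is required before R, the ordering is invalid.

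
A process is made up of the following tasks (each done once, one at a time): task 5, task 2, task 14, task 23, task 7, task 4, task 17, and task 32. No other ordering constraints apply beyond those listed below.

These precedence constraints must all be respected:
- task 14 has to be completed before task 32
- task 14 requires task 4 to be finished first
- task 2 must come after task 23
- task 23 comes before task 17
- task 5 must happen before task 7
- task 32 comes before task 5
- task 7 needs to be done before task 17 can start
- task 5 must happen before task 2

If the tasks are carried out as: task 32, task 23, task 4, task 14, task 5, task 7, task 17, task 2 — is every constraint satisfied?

Here task 14 comes after task 32.
But one of the constraints requires task 14 before task 32, so this ordering violates it.

No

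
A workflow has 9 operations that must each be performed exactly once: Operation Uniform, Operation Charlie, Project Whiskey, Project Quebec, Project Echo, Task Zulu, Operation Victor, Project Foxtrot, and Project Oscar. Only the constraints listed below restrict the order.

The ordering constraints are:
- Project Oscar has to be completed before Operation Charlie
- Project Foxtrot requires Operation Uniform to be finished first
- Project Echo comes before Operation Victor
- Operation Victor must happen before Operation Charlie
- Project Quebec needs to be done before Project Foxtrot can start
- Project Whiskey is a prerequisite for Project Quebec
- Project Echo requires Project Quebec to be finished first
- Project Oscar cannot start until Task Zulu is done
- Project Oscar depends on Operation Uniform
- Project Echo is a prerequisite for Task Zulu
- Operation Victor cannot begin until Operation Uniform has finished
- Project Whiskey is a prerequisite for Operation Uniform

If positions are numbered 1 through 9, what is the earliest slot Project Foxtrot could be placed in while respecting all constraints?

4

The operations that are forced before Project Foxtrot, directly or transitively, are Operation Uniform, Project Whiskey, Project Quebec. That's 3 operations.
With 3 mandatory predecessors, the earliest Project Foxtrot can sit is position 3+1 = 4, and placing just those 3 first achieves it.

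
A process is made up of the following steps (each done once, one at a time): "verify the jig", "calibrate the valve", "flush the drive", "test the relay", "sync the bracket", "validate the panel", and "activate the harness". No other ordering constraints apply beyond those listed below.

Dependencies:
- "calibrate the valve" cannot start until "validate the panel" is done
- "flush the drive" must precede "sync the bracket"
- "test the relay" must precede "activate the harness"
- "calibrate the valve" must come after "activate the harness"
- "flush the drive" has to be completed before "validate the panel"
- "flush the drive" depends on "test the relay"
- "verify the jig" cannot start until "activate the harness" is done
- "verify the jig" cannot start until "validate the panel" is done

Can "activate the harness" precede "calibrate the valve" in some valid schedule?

Yes

"activate the harness" is actually forced before "calibrate the valve" by the constraints, so certainly some valid ordering has "activate the harness" first.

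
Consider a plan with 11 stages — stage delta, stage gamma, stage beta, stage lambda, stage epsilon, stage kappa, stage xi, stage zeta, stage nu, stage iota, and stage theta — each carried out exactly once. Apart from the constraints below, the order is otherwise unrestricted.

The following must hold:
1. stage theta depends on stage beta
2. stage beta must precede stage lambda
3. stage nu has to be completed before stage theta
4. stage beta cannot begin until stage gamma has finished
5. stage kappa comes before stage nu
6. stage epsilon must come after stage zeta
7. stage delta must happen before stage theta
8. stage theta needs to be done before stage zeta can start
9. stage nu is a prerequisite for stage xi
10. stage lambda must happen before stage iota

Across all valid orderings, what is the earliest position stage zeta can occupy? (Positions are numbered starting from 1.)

The stages that are forced before stage zeta, directly or transitively, are stage delta, stage gamma, stage beta, stage kappa, stage nu, stage theta. That's 6 stages.
So at minimum 6 stages come before stage zeta, putting stage zeta no earlier than position 7. That position is achievable by scheduling exactly those predecessors first.

7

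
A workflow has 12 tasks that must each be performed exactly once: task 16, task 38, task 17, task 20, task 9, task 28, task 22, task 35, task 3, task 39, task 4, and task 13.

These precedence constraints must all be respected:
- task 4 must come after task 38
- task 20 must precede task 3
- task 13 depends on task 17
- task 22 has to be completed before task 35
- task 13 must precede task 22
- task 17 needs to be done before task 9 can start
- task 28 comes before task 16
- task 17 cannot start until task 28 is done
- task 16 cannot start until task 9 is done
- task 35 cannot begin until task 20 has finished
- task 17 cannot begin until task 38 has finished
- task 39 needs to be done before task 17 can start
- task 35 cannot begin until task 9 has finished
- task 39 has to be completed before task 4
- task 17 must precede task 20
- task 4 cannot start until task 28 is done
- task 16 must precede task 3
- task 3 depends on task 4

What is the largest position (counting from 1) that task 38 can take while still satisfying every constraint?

Every task that must follow task 38 has to come after it. Tracing all chains starting from task 38, those tasks are: task 16, task 17, task 20, task 9, task 22, task 35, task 3, task 4, task 13 — 9 in total.
With 9 mandatory successors out of 12 tasks total, the latest slot for task 38 is 12−9 = 3, and it's reachable by doing all non-successors before task 38.

3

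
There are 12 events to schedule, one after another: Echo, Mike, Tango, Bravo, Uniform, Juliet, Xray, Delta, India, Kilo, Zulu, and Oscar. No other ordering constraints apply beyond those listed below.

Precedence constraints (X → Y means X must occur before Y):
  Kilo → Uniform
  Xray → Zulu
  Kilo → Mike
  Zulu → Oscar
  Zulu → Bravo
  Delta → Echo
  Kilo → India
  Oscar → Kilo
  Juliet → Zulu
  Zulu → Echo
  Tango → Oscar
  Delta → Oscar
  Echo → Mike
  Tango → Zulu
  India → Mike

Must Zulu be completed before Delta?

Nothing in the constraints links Zulu and Delta; they are unordered relative to each other.
So Zulu can come before Delta or after — it is not forced.

No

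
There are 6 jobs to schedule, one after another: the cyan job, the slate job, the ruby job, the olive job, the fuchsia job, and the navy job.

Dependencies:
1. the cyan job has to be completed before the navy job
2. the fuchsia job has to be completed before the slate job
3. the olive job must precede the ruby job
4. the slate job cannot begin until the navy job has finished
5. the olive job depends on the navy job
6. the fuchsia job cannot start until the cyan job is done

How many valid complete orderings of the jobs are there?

9

The cyan job is the only job with nothing required before it, so every ordering starts there.
Enumerating by repeatedly choosing an available job (one whose prerequisites are all placed) gives 9 distinct complete orderings.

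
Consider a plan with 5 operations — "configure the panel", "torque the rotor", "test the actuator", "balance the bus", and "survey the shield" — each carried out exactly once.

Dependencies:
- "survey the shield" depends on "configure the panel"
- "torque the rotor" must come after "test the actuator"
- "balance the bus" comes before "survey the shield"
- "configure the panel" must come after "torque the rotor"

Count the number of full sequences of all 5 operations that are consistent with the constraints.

4

2 operations have no prerequisites ("test the actuator", "balance the bus"), so any of them could come first.
Enumerating by repeatedly choosing an available operation (one whose prerequisites are all placed) gives 4 distinct complete orderings.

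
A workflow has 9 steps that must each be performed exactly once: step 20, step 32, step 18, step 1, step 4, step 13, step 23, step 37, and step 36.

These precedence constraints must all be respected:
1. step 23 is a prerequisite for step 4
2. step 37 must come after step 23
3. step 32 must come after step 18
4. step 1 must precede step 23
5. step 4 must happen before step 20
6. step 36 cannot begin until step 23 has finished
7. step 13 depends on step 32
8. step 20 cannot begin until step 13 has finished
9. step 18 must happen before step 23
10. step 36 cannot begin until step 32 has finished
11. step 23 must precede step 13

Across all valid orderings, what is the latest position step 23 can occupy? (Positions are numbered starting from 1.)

4

Every step that must follow step 23 has to come after it. Tracing all chains starting from step 23, those steps are: step 20, step 4, step 13, step 37, step 36 — 5 in total.
So at least 5 steps follow step 23, putting step 23 no later than position 4. That position is achievable by scheduling everything else first.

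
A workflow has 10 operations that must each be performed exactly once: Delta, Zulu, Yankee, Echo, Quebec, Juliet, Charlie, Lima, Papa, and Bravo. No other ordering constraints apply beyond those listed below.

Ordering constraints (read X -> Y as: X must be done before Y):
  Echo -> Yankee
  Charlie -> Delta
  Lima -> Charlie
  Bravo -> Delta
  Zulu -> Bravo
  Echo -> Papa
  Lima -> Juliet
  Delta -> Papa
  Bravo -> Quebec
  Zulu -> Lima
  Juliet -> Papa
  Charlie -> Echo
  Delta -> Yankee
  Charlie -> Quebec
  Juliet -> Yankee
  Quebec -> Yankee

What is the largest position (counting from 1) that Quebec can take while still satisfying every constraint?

The only operation forced after Quebec (directly or by a chain) is Yankee.
With 1 mandatory successor out of 10 operations total, the latest slot for Quebec is 10−1 = 9, and it's reachable by doing all non-successors before Quebec.

9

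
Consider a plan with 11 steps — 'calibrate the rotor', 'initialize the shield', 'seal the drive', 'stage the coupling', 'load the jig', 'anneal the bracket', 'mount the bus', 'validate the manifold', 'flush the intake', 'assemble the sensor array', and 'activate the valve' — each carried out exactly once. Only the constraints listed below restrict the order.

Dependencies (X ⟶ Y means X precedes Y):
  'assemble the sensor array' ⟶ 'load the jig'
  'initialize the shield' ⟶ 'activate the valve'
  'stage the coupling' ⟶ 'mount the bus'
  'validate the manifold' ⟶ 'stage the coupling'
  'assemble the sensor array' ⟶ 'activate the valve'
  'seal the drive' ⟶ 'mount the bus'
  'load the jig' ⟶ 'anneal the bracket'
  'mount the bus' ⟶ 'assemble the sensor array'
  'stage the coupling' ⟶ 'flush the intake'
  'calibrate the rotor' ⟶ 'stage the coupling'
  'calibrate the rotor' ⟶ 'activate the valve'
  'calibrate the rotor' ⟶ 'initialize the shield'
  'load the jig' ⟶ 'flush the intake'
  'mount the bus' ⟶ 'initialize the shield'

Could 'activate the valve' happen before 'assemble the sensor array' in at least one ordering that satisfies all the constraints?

No

The constraints give a chain 'assemble the sensor array' → 'activate the valve', which forces 'assemble the sensor array' before 'activate the valve'.
So no valid ordering can have 'activate the valve' before 'assemble the sensor array'.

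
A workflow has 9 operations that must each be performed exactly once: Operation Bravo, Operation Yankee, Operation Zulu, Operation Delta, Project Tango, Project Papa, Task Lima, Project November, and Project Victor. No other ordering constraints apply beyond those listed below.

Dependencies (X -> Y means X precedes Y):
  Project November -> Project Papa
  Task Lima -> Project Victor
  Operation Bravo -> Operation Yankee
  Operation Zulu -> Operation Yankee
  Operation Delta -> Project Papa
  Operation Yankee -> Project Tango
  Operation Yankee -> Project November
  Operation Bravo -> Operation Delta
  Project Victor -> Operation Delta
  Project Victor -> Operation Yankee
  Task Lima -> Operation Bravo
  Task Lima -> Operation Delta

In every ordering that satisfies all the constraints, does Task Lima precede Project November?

There is a constraint chain Task Lima → Operation Bravo → Operation Yankee → Project November.
So Task Lima must precede Project November in any valid ordering.

Yes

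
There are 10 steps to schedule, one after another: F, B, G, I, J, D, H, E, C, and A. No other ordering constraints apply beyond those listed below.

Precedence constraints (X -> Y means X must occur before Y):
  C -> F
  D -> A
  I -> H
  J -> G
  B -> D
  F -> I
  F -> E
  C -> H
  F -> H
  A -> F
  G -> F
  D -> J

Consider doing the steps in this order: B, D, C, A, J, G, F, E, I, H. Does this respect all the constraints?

Going through the constraints one by one, each required predecessor appears earlier in the sequence than its dependent — e.g. C (position 3) is before H (position 10), as required.

Yes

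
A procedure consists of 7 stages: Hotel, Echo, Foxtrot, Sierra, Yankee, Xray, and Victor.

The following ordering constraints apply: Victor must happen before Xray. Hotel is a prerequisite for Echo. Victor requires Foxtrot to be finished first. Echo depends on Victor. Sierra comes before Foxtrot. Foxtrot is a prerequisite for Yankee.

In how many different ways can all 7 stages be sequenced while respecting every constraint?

2 stages have no prerequisites (Hotel, Sierra), so any of them could come first.
Systematically extending each partial ordering one stage at a time and counting, there are 41 complete orderings.

41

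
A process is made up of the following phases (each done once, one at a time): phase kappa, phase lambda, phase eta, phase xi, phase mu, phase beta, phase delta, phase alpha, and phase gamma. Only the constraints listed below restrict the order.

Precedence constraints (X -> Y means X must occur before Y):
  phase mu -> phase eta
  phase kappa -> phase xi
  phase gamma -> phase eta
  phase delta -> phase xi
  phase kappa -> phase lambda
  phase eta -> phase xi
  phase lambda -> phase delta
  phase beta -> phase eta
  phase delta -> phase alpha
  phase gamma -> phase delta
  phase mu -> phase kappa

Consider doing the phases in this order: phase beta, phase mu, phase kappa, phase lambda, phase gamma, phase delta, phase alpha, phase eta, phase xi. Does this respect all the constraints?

Checking each listed constraint against this order: for instance, phase beta is in position 1 and phase eta in position 8, so that constraint holds — and the remaining constraints check out the same way.

Yes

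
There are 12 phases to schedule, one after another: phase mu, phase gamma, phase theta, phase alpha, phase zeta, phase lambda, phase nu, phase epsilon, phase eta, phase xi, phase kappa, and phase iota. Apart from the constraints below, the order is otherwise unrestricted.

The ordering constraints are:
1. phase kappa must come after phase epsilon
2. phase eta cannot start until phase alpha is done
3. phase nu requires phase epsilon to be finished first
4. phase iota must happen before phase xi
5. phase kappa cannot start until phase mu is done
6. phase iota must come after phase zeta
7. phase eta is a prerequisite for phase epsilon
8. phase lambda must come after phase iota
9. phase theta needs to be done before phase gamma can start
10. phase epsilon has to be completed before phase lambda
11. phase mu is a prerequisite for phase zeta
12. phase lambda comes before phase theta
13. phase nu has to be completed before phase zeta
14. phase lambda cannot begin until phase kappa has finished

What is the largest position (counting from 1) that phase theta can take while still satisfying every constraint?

The only phase forced after phase theta (directly or by a chain) is phase gamma.
With 1 mandatory successor out of 12 phases total, the latest slot for phase theta is 12−1 = 11, and it's reachable by doing all non-successors before phase theta.

11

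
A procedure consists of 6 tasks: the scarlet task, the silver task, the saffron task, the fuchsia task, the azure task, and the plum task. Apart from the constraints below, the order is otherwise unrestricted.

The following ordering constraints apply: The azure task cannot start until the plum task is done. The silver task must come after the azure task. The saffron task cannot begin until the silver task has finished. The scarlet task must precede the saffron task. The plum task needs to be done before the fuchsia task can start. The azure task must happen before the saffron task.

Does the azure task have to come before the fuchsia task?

Nothing in the constraints links the azure task and the fuchsia task; they are unordered relative to each other.
So the azure task can come before the fuchsia task or after — it is not forced.

No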